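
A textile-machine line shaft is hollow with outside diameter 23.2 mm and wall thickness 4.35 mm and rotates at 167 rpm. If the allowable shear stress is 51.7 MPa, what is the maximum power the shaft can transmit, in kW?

1.88 kW

J = π(d_o⁴ − d_i⁴)/32 = π(0.0232⁴ − 0.0145⁴)/32 = 2.410×10^-8 m⁴.
T_max = τ_allow·J/r = 5.17×10^7 × 2.410×10^-8 / 0.0116 = 107.4 N·m.
ω = 2π·167/60 = 17.49 rad/s, so P_max = T_max·ω = 1879 W.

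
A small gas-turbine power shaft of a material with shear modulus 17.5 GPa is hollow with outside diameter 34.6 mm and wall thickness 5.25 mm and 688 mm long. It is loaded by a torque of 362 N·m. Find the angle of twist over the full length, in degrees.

J = π(d_o⁴ − d_i⁴)/32 = π(0.0346⁴ − 0.0241⁴)/32 = 1.076×10^-7 m⁴.
θ = T·L/(G·J) = 362.0 × 0.688 / (17.5×10⁹ × 1.076×10^-7) = 0.1323 rad.

7.58°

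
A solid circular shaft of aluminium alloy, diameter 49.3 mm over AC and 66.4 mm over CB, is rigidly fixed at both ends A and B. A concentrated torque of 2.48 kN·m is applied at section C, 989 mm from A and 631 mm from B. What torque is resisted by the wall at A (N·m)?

Compatibility: T_A·a/J_AC = T_B·b/J_CB with T_A + T_B = T₀.
J_AC = 5.80×10^-7 m⁴, J_CB = 1.91×10^-6 m⁴, so T_A = T₀·(J_AC/a)/((J_AC/a)+(J_CB/b)) = 402.8 N·m, T_B = 2077 N·m.

403 N·m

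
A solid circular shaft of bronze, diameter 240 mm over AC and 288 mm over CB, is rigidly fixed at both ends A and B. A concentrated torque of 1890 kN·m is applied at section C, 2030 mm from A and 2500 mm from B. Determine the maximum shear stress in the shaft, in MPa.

Compatibility: T_A·a/J_AC = T_B·b/J_CB with T_A + T_B = T₀.
J_AC = 3.26×10^-4 m⁴, J_CB = 6.75×10^-4 m⁴, so T_A = T₀·(J_AC/a)/((J_AC/a)+(J_CB/b)) = 704200 N·m, T_B = 1.186e6 N·m.
τ in each portion: τ_AC = 2.59×10^8 Pa, τ_CB = 2.53×10^8 Pa; maximum is in AC.
τ_max = T_AC·r/J = 704200·0.120/3.26×10^-4 = 2.595×10^8 Pa.

259 MPa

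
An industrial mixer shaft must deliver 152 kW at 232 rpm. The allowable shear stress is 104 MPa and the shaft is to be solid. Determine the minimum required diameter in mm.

67.4 mm

ω = 2π·232/60 = 24.29 rad/s, so T = P/ω = 152×10³ / 24.29 = 6256 N·m.
For a solid shaft τ_max = 16T/(πd³), so d = (16T/(π τ_allow))^(1/3) = (16·6256/(π·1.04×10^8))^(1/3) = 0.06741 m.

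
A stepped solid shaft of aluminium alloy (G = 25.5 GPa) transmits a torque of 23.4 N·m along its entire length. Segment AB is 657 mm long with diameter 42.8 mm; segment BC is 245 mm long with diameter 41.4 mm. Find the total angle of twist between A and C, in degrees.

0.150°

J_AB = π(0.0428)⁴/32 = 3.29×10^-7 m⁴; J_BC = π(0.0414)⁴/32 = 2.88×10^-7 m⁴.
θ = (T/G)·Σ L_i/J_i = (23.40/25.5×10⁹)·(0.657/3.29×10^-7 + 0.245/2.88×10^-7) = 2.610×10^-3 rad.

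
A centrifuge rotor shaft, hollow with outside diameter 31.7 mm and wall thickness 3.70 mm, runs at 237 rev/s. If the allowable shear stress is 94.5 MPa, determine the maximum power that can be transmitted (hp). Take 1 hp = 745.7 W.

J = π(d_o⁴ − d_i⁴)/32 = π(0.0317⁴ − 0.0243⁴)/32 = 6.491×10^-8 m⁴.
T_max = τ_allow·J/r = 9.45×10^7 × 6.491×10^-8 / 0.0158 = 387.0 N·m.
ω = 2π·237 = 1489 rad/s, so P_max = T_max·ω = 5.763×10^5 W.

773 hp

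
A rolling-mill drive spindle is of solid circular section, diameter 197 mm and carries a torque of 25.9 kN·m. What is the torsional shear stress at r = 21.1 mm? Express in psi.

J = πd⁴/32 = π(0.197)⁴/32 = 1.479×10^-4 m⁴.
Shear stress varies linearly with radius: τ = T·r/J = 25900 × 0.0211 / 1.479×10^-4 = 3.696×10^6 Pa.

536 psi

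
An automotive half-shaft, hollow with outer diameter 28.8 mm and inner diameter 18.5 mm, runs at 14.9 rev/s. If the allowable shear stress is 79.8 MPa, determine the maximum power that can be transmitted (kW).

J = π(d_o⁴ − d_i⁴)/32 = π(0.0288⁴ − 0.0185⁴)/32 = 5.604×10^-8 m⁴.
T_max = τ_allow·J/r = 7.98×10^7 × 5.604×10^-8 / 0.0144 = 310.6 N·m.
ω = 2π·14.9 = 93.62 rad/s, so P_max = T_max·ω = 2.907×10^4 W.

29.1 kW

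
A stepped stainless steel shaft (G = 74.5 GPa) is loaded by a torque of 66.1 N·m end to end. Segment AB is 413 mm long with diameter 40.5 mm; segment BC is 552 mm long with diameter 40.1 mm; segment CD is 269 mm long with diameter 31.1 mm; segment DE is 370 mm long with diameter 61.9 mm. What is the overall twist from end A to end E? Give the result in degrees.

J_AB = π(0.0405)⁴/32 = 2.64×10^-7 m⁴; J_BC = π(0.0401)⁴/32 = 2.54×10^-7 m⁴; J_CD = π(0.0311)⁴/32 = 9.18×10^-8 m⁴; J_DE = π(0.0619)⁴/32 = 1.44×10^-6 m⁴.
θ = (T/G)·Σ L_i/J_i = (66.10/74.5×10⁹)·(0.413/2.64×10^-7 + 0.552/2.54×10^-7 + 0.269/9.18×10^-8 + 0.370/1.44×10^-6) = 6.143×10^-3 rad.

0.352°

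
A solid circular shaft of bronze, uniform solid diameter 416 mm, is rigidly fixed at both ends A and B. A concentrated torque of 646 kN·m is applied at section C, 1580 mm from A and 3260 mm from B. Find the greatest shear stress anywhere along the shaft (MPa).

With uniform GJ and both ends fixed, compatibility θ_AC = θ_CB gives T_A·a = T_B·b, together with T_A + T_B = T₀.
T_A = T₀·b/(a+b) = 646000·3260/4840 = 435100 N·m; T_B = 210900 N·m.
τ in each portion: τ_AC = 3.08×10^7 Pa, τ_CB = 1.49×10^7 Pa; maximum is in AC.
τ_max = T_AC·r/J = 435100·0.208/2.94×10^-3 = 3.078×10^7 Pa.

30.8 MPa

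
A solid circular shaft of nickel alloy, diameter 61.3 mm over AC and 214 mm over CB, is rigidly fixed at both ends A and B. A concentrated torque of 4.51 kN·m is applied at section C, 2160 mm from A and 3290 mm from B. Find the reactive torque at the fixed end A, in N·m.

Compatibility: T_A·a/J_AC = T_B·b/J_CB with T_A + T_B = T₀.
J_AC = 1.39×10^-6 m⁴, J_CB = 2.06×10^-4 m⁴, so T_A = T₀·(J_AC/a)/((J_AC/a)+(J_CB/b)) = 45.78 N·m, T_B = 4464 N·m.

45.8 N·m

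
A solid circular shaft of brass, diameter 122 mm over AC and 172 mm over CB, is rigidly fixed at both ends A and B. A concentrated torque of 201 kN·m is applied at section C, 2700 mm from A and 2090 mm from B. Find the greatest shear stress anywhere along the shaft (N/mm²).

Compatibility: T_A·a/J_AC = T_B·b/J_CB with T_A + T_B = T₀.
J_AC = 2.17×10^-5 m⁴, J_CB = 8.59×10^-5 m⁴, so T_A = T₀·(J_AC/a)/((J_AC/a)+(J_CB/b)) = 32930 N·m, T_B = 168100 N·m.
τ in each portion: τ_AC = 9.24×10^7 Pa, τ_CB = 1.68×10^8 Pa; maximum is in CB.
τ_max = T_CB·r/J = 168100·0.0860/8.59×10^-5 = 1.682×10^8 Pa.

168 N/mm²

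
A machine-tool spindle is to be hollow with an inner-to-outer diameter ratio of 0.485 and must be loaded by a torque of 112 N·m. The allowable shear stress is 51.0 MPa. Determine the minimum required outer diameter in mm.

22.8 mm

For a hollow shaft with d_i/d_o = 0.485: τ_max = 16T/(π d_o³ (1−k⁴)), so d_o = [16T/(π τ_allow (1−k⁴))]^(1/3) = [16·112.0/(π·5.10×10^7·0.9447)]^(1/3) = 0.02279 m.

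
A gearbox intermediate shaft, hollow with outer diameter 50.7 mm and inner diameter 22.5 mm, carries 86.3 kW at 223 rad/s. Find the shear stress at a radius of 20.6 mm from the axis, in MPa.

ω = 223 rad/s, so T = P/ω = 86.3×10³ / 223.0 = 387.0 N·m.
J = π(d_o⁴ − d_i⁴)/32 = π(0.0507⁴ − 0.0225⁴)/32 = 6.235×10^-7 m⁴.
Shear stress varies linearly with radius: τ = T·r/J = 387.0 × 0.0206 / 6.235×10^-7 = 1.279×10^7 Pa.

12.8 MPa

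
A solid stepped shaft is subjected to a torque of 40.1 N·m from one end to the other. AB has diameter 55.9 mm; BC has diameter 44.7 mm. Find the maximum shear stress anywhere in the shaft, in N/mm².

Under the same torque, τ_max = 16T/(πd³) is largest where d is smallest — segment BC (d = 44.7 mm).
τ_max = 16·40.10/(π·(0.0447)³) = 2.287×10^6 Pa.

2.29 N/mm²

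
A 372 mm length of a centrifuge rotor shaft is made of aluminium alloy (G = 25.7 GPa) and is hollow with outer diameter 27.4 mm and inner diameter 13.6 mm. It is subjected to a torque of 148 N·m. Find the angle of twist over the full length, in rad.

J = π(d_o⁴ − d_i⁴)/32 = π(0.0274⁴ − 0.0136⁴)/32 = 5.198×10^-8 m⁴.
θ = T·L/(G·J) = 148.0 × 0.372 / (25.7×10⁹ × 5.198×10^-8) = 0.04122 rad.

0.0412 rad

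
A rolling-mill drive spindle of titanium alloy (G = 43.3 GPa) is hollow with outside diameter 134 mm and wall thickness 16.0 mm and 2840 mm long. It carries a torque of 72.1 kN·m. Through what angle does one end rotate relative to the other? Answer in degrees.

12.9°

J = π(d_o⁴ − d_i⁴)/32 = π(0.134⁴ − 0.102⁴)/32 = 2.103×10^-5 m⁴.
θ = T·L/(G·J) = 72100 × 2.84 / (43.3×10⁹ × 2.103×10^-5) = 0.2249 rad.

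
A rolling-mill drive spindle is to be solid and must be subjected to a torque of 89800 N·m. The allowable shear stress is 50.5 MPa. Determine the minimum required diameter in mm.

For a solid shaft τ_max = 16T/(πd³), so d = (16T/(π τ_allow))^(1/3) = (16·89800/(π·5.05×10^7))^(1/3) = 0.2084 m.

208 mm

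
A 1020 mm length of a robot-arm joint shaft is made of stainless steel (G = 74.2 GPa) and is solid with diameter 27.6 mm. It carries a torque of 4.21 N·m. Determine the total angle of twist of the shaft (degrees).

0.0582°

J = πd⁴/32 = π(0.0276)⁴/32 = 5.697×10^-8 m⁴.
θ = T·L/(G·J) = 4.210 × 1.02 / (74.2×10⁹ × 5.697×10^-8) = 1.016×10^-3 rad.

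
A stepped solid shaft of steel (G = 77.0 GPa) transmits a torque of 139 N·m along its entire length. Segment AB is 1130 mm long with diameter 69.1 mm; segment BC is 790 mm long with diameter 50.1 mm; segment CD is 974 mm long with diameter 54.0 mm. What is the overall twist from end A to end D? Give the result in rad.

J_AB = π(0.0691)⁴/32 = 2.24×10^-6 m⁴; J_BC = π(0.0501)⁴/32 = 6.19×10^-7 m⁴; J_CD = π(0.0540)⁴/32 = 8.35×10^-7 m⁴.
θ = (T/G)·Σ L_i/J_i = (139.0/77.0×10⁹)·(1.13/2.24×10^-6 + 0.790/6.19×10^-7 + 0.974/8.35×10^-7) = 5.323×10^-3 rad.

0.00532 rad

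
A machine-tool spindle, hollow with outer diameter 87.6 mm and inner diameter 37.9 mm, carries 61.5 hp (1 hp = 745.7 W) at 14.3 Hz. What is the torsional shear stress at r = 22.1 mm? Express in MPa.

ω = 2π·14.3 = 89.85 rad/s, so T = P/ω = 61.5×745.7 / 89.85 = 510.4 N·m.
J = π(d_o⁴ − d_i⁴)/32 = π(0.0876⁴ − 0.0379⁴)/32 = 5.579×10^-6 m⁴.
Shear stress varies linearly with radius: τ = T·r/J = 510.4 × 0.0221 / 5.579×10^-6 = 2.022×10^6 Pa.

2.02 MPa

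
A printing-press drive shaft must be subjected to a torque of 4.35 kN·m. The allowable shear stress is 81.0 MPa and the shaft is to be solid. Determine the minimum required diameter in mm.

For a solid shaft τ_max = 16T/(πd³), so d = (16T/(π τ_allow))^(1/3) = (16·4350/(π·8.10×10^7))^(1/3) = 0.06491 m.

64.9 mm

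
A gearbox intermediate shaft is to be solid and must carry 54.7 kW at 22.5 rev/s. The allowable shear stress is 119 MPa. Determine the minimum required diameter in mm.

25.5 mm

ω = 2π·22.5 = 141.4 rad/s, so T = P/ω = 54.7×10³ / 141.4 = 386.9 N·m.
For a solid shaft τ_max = 16T/(πd³), so d = (16T/(π τ_allow))^(1/3) = (16·386.9/(π·1.19×10^8))^(1/3) = 0.02549 m.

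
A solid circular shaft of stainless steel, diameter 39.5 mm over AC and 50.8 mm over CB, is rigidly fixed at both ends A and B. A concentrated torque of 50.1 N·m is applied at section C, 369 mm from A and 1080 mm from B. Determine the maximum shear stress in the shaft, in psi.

310 psi

Compatibility: T_A·a/J_AC = T_B·b/J_CB with T_A + T_B = T₀.
J_AC = 2.39×10^-7 m⁴, J_CB = 6.54×10^-7 m⁴, so T_A = T₀·(J_AC/a)/((J_AC/a)+(J_CB/b)) = 25.90 N·m, T_B = 24.20 N·m.
τ in each portion: τ_AC = 2.14×10^6 Pa, τ_CB = 9.40×10^5 Pa; maximum is in AC.
τ_max = T_AC·r/J = 25.90·0.0198/2.39×10^-7 = 2.140×10^6 Pa.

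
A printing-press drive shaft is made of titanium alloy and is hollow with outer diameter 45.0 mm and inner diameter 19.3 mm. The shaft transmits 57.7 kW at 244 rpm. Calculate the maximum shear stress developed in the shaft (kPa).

ω = 2π·244/60 = 25.55 rad/s, so T = P/ω = 57.7×10³ / 25.55 = 2258 N·m.
J = π(d_o⁴ − d_i⁴)/32 = π(0.0450⁴ − 0.0193⁴)/32 = 3.890×10^-7 m⁴.
τ_max = T·r/J = 2258 × 0.0225 / 3.890×10^-7 = 1.306×10^8 Pa.

131000 kPa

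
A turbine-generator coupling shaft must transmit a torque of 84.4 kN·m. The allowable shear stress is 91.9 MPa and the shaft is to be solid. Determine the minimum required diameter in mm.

167 mm

For a solid shaft τ_max = 16T/(πd³), so d = (16T/(π τ_allow))^(1/3) = (16·84400/(π·9.19×10^7))^(1/3) = 0.1672 m.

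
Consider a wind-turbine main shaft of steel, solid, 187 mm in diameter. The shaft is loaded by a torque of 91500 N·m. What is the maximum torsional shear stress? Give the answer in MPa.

J = πd⁴/32 = π(0.187)⁴/32 = 1.201×10^-4 m⁴.
τ_max = T·r/J = 91500 × 0.0935 / 1.201×10^-4 = 7.126×10^7 Pa.

71.3 MPa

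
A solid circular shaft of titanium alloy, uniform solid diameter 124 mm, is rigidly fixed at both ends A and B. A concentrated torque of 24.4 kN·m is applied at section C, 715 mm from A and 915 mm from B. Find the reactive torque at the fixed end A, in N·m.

With uniform GJ and both ends fixed, compatibility θ_AC = θ_CB gives T_A·a = T_B·b, together with T_A + T_B = T₀.
T_A = T₀·b/(a+b) = 24400·915/1630 = 13700 N·m; T_B = 10700 N·m.

13700 N·m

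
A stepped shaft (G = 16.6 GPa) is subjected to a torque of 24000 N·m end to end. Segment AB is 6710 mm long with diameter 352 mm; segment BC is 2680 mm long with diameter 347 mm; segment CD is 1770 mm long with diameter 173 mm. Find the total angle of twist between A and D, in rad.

0.0383 rad

J_AB = π(0.352)⁴/32 = 1.51×10^-3 m⁴; J_BC = π(0.347)⁴/32 = 1.42×10^-3 m⁴; J_CD = π(0.173)⁴/32 = 8.79×10^-5 m⁴.
θ = (T/G)·Σ L_i/J_i = (24000/16.6×10⁹)·(6.71/1.51×10^-3 + 2.68/1.42×10^-3 + 1.77/8.79×10^-5) = 0.03826 rad.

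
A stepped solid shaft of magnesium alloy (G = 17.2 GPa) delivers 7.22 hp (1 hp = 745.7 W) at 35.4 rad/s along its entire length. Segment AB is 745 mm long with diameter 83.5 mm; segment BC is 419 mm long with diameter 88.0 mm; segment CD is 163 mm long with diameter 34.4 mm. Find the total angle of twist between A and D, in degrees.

ω = 35.4 rad/s, so T = P/ω = 7.22×745.7 / 35.40 = 152.1 N·m.
J_AB = π(0.0835)⁴/32 = 4.77×10^-6 m⁴; J_BC = π(0.0880)⁴/32 = 5.89×10^-6 m⁴; J_CD = π(0.0344)⁴/32 = 1.37×10^-7 m⁴.
θ = (T/G)·Σ L_i/J_i = (152.1/17.2×10⁹)·(0.745/4.77×10^-6 + 0.419/5.89×10^-6 + 0.163/1.37×10^-7) = 0.01249 rad.

0.716°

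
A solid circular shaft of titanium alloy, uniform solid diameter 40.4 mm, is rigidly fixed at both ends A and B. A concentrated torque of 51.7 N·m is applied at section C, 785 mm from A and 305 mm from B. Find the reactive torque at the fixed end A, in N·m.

14.5 N·m

With uniform GJ and both ends fixed, compatibility θ_AC = θ_CB gives T_A·a = T_B·b, together with T_A + T_B = T₀.
T_A = T₀·b/(a+b) = 51.70·305/1090 = 14.47 N·m; T_B = 37.23 N·m.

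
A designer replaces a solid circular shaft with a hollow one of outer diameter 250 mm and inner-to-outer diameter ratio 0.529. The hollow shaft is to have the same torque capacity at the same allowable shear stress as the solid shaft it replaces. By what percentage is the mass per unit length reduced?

24.0 %

Equal τ_max and T ⇒ the solid shaft needs d_s³ = d_o³(1−k⁴), so d_s = 250·(1−0.529⁴)^(1/3) = 243.3 mm.
Area ratio A_h/A_s = d_o²(1−k²)/d_s² = (1−k²)/(1−k⁴)^(2/3) = 0.7604.
Mass saving = 1 − 0.7604 = 24.0 %.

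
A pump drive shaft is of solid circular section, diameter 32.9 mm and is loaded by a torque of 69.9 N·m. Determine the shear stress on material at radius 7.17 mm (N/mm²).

J = πd⁴/32 = π(0.0329)⁴/32 = 1.150×10^-7 m⁴.
Shear stress varies linearly with radius: τ = T·r/J = 69.90 × 0.00717 / 1.150×10^-7 = 4.357×10^6 Pa.

4.36 N/mm²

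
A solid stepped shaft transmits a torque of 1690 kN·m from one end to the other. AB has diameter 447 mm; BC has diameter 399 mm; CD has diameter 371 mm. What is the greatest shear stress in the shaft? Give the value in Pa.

Under the same torque, τ_max = 16T/(πd³) is largest where d is smallest — segment CD (d = 371 mm).
τ_max = 16·1.690e6/(π·(0.371)³) = 1.686×10^8 Pa.

1.69e8 Pa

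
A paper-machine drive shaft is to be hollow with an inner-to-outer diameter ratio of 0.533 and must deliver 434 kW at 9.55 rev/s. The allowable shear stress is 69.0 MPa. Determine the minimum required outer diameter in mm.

ω = 2π·9.55 = 60.00 rad/s, so T = P/ω = 434×10³ / 60.00 = 7233 N·m.
For a hollow shaft with d_i/d_o = 0.533: τ_max = 16T/(π d_o³ (1−k⁴)), so d_o = [16T/(π τ_allow (1−k⁴))]^(1/3) = [16·7233/(π·6.90×10^7·0.9193)]^(1/3) = 0.08343 m.

83.4 mm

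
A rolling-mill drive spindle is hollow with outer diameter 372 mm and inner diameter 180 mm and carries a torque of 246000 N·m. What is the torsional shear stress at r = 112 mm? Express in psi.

J = π(d_o⁴ − d_i⁴)/32 = π(0.372⁴ − 0.180⁴)/32 = 1.777×10^-3 m⁴.
Shear stress varies linearly with radius: τ = T·r/J = 246000 × 0.112 / 1.777×10^-3 = 1.550×10^7 Pa.

2250 psi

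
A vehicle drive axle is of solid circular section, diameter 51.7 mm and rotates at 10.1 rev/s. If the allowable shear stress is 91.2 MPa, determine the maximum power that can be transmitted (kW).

157 kW

J = πd⁴/32 = π(0.0517)⁴/32 = 7.014×10^-7 m⁴.
T_max = τ_allow·J/r = 9.12×10^7 × 7.014×10^-7 / 0.0259 = 2475 N·m.
ω = 2π·10.1 = 63.46 rad/s, so P_max = T_max·ω = 1.570×10^5 W.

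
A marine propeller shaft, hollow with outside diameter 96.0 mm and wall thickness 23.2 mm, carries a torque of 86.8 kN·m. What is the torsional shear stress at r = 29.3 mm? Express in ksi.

J = π(d_o⁴ − d_i⁴)/32 = π(0.0960⁴ − 0.0496⁴)/32 = 7.744×10^-6 m⁴.
Shear stress varies linearly with radius: τ = T·r/J = 86800 × 0.0293 / 7.744×10^-6 = 3.284×10^8 Pa.

47.6 ksi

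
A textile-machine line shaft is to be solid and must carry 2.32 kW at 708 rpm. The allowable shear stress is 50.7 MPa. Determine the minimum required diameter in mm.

ω = 2π·708/60 = 74.14 rad/s, so T = P/ω = 2.32×10³ / 74.14 = 31.29 N·m.
For a solid shaft τ_max = 16T/(πd³), so d = (16T/(π τ_allow))^(1/3) = (16·31.29/(π·5.07×10^7))^(1/3) = 0.01465 m.

14.6 mm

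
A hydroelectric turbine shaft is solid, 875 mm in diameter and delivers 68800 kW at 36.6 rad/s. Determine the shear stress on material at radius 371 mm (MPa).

12.1 MPa

ω = 36.6 rad/s, so T = P/ω = 68800×10³ / 36.60 = 1.880e6 N·m.
J = πd⁴/32 = π(0.875)⁴/32 = 0.05755 m⁴.
Shear stress varies linearly with radius: τ = T·r/J = 1.880e6 × 0.371 / 0.05755 = 1.212×10^7 Pa.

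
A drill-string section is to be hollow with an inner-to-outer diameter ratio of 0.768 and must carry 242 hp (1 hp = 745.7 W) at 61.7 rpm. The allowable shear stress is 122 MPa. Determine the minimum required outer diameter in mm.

121 mm

ω = 2π·61.7/60 = 6.461 rad/s, so T = P/ω = 242×745.7 / 6.461 = 27930 N·m.
For a hollow shaft with d_i/d_o = 0.768: τ_max = 16T/(π d_o³ (1−k⁴)), so d_o = [16T/(π τ_allow (1−k⁴))]^(1/3) = [16·27930/(π·1.22×10^8·0.6521)]^(1/3) = 0.1214 m.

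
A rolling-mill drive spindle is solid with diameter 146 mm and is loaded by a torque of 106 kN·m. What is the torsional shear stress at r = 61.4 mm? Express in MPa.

146 MPa

J = πd⁴/32 = π(0.146)⁴/32 = 4.461×10^-5 m⁴.
Shear stress varies linearly with radius: τ = T·r/J = 106000 × 0.0614 / 4.461×10^-5 = 1.459×10^8 Pa.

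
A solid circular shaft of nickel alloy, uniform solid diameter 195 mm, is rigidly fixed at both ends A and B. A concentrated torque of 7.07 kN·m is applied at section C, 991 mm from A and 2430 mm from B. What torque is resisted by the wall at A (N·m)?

5020 N·m

With uniform GJ and both ends fixed, compatibility θ_AC = θ_CB gives T_A·a = T_B·b, together with T_A + T_B = T₀.
T_A = T₀·b/(a+b) = 7070·2430/3421 = 5022 N·m; T_B = 2048 N·m.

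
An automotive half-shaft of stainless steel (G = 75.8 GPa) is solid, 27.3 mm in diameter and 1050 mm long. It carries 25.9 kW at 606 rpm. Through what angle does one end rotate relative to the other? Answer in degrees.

ω = 2π·606/60 = 63.46 rad/s, so T = P/ω = 25.9×10³ / 63.46 = 408.1 N·m.
J = πd⁴/32 = π(0.0273)⁴/32 = 5.453×10^-8 m⁴.
θ = T·L/(G·J) = 408.1 × 1.05 / (75.8×10⁹ × 5.453×10^-8) = 0.1037 rad.

5.94°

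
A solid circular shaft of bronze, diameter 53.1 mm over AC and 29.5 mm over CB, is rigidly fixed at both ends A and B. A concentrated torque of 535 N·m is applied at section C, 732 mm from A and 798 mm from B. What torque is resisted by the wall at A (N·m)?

Compatibility: T_A·a/J_AC = T_B·b/J_CB with T_A + T_B = T₀.
J_AC = 7.81×10^-7 m⁴, J_CB = 7.44×10^-8 m⁴, so T_A = T₀·(J_AC/a)/((J_AC/a)+(J_CB/b)) = 492.0 N·m, T_B = 42.99 N·m.

492 N·m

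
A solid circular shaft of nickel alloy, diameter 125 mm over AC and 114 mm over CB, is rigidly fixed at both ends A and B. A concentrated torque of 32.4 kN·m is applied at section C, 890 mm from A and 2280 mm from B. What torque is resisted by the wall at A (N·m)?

Compatibility: T_A·a/J_AC = T_B·b/J_CB with T_A + T_B = T₀.
J_AC = 2.40×10^-5 m⁴, J_CB = 1.66×10^-5 m⁴, so T_A = T₀·(J_AC/a)/((J_AC/a)+(J_CB/b)) = 25510 N·m, T_B = 6889 N·m.

25500 N·m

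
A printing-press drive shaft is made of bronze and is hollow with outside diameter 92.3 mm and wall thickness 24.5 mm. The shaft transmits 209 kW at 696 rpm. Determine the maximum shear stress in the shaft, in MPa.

19.5 MPa

ω = 2π·696/60 = 72.88 rad/s, so T = P/ω = 209×10³ / 72.88 = 2868 N·m.
J = π(d_o⁴ − d_i⁴)/32 = π(0.0923⁴ − 0.0433⁴)/32 = 6.780×10^-6 m⁴.
τ_max = T·r/J = 2868 × 0.0461 / 6.780×10^-6 = 1.952×10^7 Pa.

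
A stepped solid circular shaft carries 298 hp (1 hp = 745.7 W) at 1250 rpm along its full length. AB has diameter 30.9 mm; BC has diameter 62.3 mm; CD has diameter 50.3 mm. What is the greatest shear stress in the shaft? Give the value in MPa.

ω = 2π·1250/60 = 130.9 rad/s, so T = P/ω = 298×745.7 / 130.9 = 1698 N·m.
Under the same torque, τ_max = 16T/(πd³) is largest where d is smallest — segment AB (d = 30.9 mm).
τ_max = 16·1698/(π·(0.0309)³) = 2.930×10^8 Pa.

293 MPa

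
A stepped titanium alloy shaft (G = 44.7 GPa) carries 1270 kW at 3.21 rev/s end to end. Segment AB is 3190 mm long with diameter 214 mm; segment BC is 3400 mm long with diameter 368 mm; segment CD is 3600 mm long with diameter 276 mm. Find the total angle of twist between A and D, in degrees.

ω = 2π·3.21 = 20.17 rad/s, so T = P/ω = 1270×10³ / 20.17 = 62970 N·m.
J_AB = π(0.214)⁴/32 = 2.06×10^-4 m⁴; J_BC = π(0.368)⁴/32 = 1.80×10^-3 m⁴; J_CD = π(0.276)⁴/32 = 5.70×10^-4 m⁴.
θ = (T/G)·Σ L_i/J_i = (62970/44.7×10⁹)·(3.19/2.06×10^-4 + 3.40/1.80×10^-3 + 3.60/5.70×10^-4) = 0.03339 rad.

1.91°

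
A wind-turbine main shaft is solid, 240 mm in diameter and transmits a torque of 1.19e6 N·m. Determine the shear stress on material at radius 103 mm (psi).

54600 psi

J = πd⁴/32 = π(0.240)⁴/32 = 3.257×10^-4 m⁴.
Shear stress varies linearly with radius: τ = T·r/J = 1.190e6 × 0.103 / 3.257×10^-4 = 3.763×10^8 Pa.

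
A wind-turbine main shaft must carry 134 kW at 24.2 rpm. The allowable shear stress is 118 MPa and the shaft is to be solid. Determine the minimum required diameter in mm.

132 mm

ω = 2π·24.2/60 = 2.534 rad/s, so T = P/ω = 134×10³ / 2.534 = 52880 N·m.
For a solid shaft τ_max = 16T/(πd³), so d = (16T/(π τ_allow))^(1/3) = (16·52880/(π·1.18×10^8))^(1/3) = 0.1317 m.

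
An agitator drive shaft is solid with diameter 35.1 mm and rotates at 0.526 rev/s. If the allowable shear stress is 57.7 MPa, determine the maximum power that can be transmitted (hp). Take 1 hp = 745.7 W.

J = πd⁴/32 = π(0.0351)⁴/32 = 1.490×10^-7 m⁴.
T_max = τ_allow·J/r = 5.77×10^7 × 1.490×10^-7 / 0.0175 = 489.9 N·m.
ω = 2π·0.526 = 3.305 rad/s, so P_max = T_max·ω = 1619 W.

2.17 hp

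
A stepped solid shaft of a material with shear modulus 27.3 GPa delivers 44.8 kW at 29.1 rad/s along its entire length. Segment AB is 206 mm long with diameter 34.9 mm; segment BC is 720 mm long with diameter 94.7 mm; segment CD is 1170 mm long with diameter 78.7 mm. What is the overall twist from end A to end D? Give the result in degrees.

ω = 29.1 rad/s, so T = P/ω = 44.8×10³ / 29.10 = 1540 N·m.
J_AB = π(0.0349)⁴/32 = 1.46×10^-7 m⁴; J_BC = π(0.0947)⁴/32 = 7.90×10^-6 m⁴; J_CD = π(0.0787)⁴/32 = 3.77×10^-6 m⁴.
θ = (T/G)·Σ L_i/J_i = (1540/27.3×10⁹)·(0.206/1.46×10^-7 + 0.720/7.90×10^-6 + 1.17/3.77×10^-6) = 0.1024 rad.

5.87°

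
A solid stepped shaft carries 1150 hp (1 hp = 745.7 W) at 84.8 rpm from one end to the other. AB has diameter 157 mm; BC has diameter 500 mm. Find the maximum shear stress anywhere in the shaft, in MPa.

ω = 2π·84.8/60 = 8.880 rad/s, so T = P/ω = 1150×745.7 / 8.880 = 96570 N·m.
Under the same torque, τ_max = 16T/(πd³) is largest where d is smallest — segment AB (d = 157 mm).
τ_max = 16·96570/(π·(0.157)³) = 1.271×10^8 Pa.

127 MPa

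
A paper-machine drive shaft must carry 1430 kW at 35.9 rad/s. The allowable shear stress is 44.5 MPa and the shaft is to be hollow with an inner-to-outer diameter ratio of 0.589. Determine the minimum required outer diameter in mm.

ω = 35.9 rad/s, so T = P/ω = 1430×10³ / 35.90 = 39830 N·m.
For a hollow shaft with d_i/d_o = 0.589: τ_max = 16T/(π d_o³ (1−k⁴)), so d_o = [16T/(π τ_allow (1−k⁴))]^(1/3) = [16·39830/(π·4.45×10^7·0.8796)]^(1/3) = 0.1731 m.

173 mm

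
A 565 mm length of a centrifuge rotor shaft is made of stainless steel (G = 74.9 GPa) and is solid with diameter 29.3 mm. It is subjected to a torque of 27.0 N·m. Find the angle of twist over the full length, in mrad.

2.81 mrad

J = πd⁴/32 = π(0.0293)⁴/32 = 7.236×10^-8 m⁴.
θ = T·L/(G·J) = 27.00 × 0.565 / (74.9×10⁹ × 7.236×10^-8) = 2.815×10^-3 rad.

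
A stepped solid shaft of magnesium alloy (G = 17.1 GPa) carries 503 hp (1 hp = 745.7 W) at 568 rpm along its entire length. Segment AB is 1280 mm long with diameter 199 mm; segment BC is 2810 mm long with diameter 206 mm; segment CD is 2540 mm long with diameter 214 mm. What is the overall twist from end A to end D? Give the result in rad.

ω = 2π·568/60 = 59.48 rad/s, so T = P/ω = 503×745.7 / 59.48 = 6306 N·m.
J_AB = π(0.199)⁴/32 = 1.54×10^-4 m⁴; J_BC = π(0.206)⁴/32 = 1.77×10^-4 m⁴; J_CD = π(0.214)⁴/32 = 2.06×10^-4 m⁴.
θ = (T/G)·Σ L_i/J_i = (6306/17.1×10⁹)·(1.28/1.54×10^-4 + 2.81/1.77×10^-4 + 2.54/2.06×10^-4) = 0.01348 rad.

0.0135 rad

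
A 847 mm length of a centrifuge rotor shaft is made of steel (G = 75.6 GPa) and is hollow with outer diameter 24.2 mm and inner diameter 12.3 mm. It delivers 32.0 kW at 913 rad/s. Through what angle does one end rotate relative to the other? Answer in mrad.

12.5 mrad

ω = 913 rad/s, so T = P/ω = 32.0×10³ / 913.0 = 35.05 N·m.
J = π(d_o⁴ − d_i⁴)/32 = π(0.0242⁴ − 0.0123⁴)/32 = 3.142×10^-8 m⁴.
θ = T·L/(G·J) = 35.05 × 0.847 / (75.6×10⁹ × 3.142×10^-8) = 0.01250 rad.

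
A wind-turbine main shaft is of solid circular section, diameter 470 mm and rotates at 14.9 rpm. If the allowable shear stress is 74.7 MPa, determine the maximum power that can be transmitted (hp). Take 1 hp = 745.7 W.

J = πd⁴/32 = π(0.470)⁴/32 = 4.791×10^-3 m⁴.
T_max = τ_allow·J/r = 7.47×10^7 × 4.791×10^-3 / 0.235 = 1.523e6 N·m.
ω = 2π·14.9/60 = 1.560 rad/s, so P_max = T_max·ω = 2.376×10^6 W.

3190 hp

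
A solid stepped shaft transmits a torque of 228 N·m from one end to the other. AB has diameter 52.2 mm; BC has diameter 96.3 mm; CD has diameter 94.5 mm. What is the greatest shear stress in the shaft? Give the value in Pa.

Under the same torque, τ_max = 16T/(πd³) is largest where d is smallest — segment AB (d = 52.2 mm).
τ_max = 16·228.0/(π·(0.0522)³) = 8.164×10^6 Pa.

8.16e6 Pa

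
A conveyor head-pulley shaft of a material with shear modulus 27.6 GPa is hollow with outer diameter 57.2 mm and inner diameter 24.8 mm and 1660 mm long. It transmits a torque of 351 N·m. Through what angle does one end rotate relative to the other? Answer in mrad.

J = π(d_o⁴ − d_i⁴)/32 = π(0.0572⁴ − 0.0248⁴)/32 = 1.014×10^-6 m⁴.
θ = T·L/(G·J) = 351.0 × 1.66 / (27.6×10⁹ × 1.014×10^-6) = 0.02082 rad.

20.8 mrad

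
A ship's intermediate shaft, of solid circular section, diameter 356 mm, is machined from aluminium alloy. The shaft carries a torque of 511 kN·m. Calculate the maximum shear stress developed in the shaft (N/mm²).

J = πd⁴/32 = π(0.356)⁴/32 = 1.577×10^-3 m⁴.
τ_max = T·r/J = 511000 × 0.178 / 1.577×10^-3 = 5.768×10^7 Pa.

57.7 N/mm²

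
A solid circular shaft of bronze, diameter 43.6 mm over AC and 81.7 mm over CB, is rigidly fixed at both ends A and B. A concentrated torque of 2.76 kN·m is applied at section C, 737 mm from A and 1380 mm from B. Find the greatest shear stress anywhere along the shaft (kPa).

Compatibility: T_A·a/J_AC = T_B·b/J_CB with T_A + T_B = T₀.
J_AC = 3.55×10^-7 m⁴, J_CB = 4.37×10^-6 m⁴, so T_A = T₀·(J_AC/a)/((J_AC/a)+(J_CB/b)) = 363.9 N·m, T_B = 2396 N·m.
τ in each portion: τ_AC = 2.24×10^7 Pa, τ_CB = 2.24×10^7 Pa; maximum is in CB.
τ_max = T_CB·r/J = 2396·0.0409/4.37×10^-6 = 2.238×10^7 Pa.

22400 kPa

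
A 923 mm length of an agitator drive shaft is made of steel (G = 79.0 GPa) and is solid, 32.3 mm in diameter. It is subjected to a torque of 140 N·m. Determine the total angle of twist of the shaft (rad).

J = πd⁴/32 = π(0.0323)⁴/32 = 1.069×10^-7 m⁴.
θ = T·L/(G·J) = 140.0 × 0.923 / (79.0×10⁹ × 1.069×10^-7) = 0.01531 rad.

0.0153 rad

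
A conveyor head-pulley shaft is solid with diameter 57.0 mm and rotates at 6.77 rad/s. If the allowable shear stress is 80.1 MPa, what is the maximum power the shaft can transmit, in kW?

J = πd⁴/32 = π(0.0570)⁴/32 = 1.036×10^-6 m⁴.
T_max = τ_allow·J/r = 8.01×10^7 × 1.036×10^-6 / 0.0285 = 2913 N·m.
ω = 6.77 rad/s, so P_max = T_max·ω = 1.972×10^4 W.

19.7 kW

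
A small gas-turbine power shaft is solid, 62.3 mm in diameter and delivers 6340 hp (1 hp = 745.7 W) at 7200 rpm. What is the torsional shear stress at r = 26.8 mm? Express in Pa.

1.14e8 Pa

ω = 2π·7200/60 = 754.0 rad/s, so T = P/ω = 6340×745.7 / 754.0 = 6270 N·m.
J = πd⁴/32 = π(0.0623)⁴/32 = 1.479×10^-6 m⁴.
Shear stress varies linearly with radius: τ = T·r/J = 6270 × 0.0268 / 1.479×10^-6 = 1.136×10^8 Pa.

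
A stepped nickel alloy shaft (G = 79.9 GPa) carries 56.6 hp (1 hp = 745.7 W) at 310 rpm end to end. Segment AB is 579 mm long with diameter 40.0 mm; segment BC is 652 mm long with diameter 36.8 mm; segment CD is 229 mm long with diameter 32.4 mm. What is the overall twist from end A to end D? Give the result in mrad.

131 mrad

ω = 2π·310/60 = 32.46 rad/s, so T = P/ω = 56.6×745.7 / 32.46 = 1300 N·m.
J_AB = π(0.0400)⁴/32 = 2.51×10^-7 m⁴; J_BC = π(0.0368)⁴/32 = 1.80×10^-7 m⁴; J_CD = π(0.0324)⁴/32 = 1.08×10^-7 m⁴.
θ = (T/G)·Σ L_i/J_i = (1300/79.9×10⁹)·(0.579/2.51×10^-7 + 0.652/1.80×10^-7 + 0.229/1.08×10^-7) = 0.1309 rad.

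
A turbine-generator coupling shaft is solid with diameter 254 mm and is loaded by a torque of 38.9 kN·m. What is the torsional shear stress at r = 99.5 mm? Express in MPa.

9.47 MPa

J = πd⁴/32 = π(0.254)⁴/32 = 4.086×10^-4 m⁴.
Shear stress varies linearly with radius: τ = T·r/J = 38900 × 0.0995 / 4.086×10^-4 = 9.472×10^6 Pa.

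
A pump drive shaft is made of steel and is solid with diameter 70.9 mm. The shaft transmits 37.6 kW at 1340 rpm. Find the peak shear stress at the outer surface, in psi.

ω = 2π·1340/60 = 140.3 rad/s, so T = P/ω = 37.6×10³ / 140.3 = 268.0 N·m.
J = πd⁴/32 = π(0.0709)⁴/32 = 2.481×10^-6 m⁴.
τ_max = T·r/J = 268.0 × 0.0355 / 2.481×10^-6 = 3.829×10^6 Pa.

555 psi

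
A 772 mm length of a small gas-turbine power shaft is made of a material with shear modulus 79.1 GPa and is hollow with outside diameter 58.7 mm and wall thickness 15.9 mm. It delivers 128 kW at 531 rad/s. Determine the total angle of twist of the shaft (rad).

0.00211 rad

ω = 531 rad/s, so T = P/ω = 128×10³ / 531.0 = 241.1 N·m.
J = π(d_o⁴ − d_i⁴)/32 = π(0.0587⁴ − 0.0269⁴)/32 = 1.114×10^-6 m⁴.
θ = T·L/(G·J) = 241.1 × 0.772 / (79.1×10⁹ × 1.114×10^-6) = 2.112×10^-3 rad.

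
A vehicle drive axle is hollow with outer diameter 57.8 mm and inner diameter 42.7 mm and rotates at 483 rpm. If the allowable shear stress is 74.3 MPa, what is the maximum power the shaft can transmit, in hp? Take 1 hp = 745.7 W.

J = π(d_o⁴ − d_i⁴)/32 = π(0.0578⁴ − 0.0427⁴)/32 = 7.694×10^-7 m⁴.
T_max = τ_allow·J/r = 7.43×10^7 × 7.694×10^-7 / 0.0289 = 1978 N·m.
ω = 2π·483/60 = 50.58 rad/s, so P_max = T_max·ω = 1.000×10^5 W.

134 hp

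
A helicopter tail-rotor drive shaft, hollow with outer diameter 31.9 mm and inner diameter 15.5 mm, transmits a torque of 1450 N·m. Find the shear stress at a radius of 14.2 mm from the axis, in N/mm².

214 N/mm²

J = π(d_o⁴ − d_i⁴)/32 = π(0.0319⁴ − 0.0155⁴)/32 = 9.600×10^-8 m⁴.
Shear stress varies linearly with radius: τ = T·r/J = 1450 × 0.0142 / 9.600×10^-8 = 2.145×10^8 Pa.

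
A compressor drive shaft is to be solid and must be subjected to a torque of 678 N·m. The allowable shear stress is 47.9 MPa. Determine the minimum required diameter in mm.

For a solid shaft τ_max = 16T/(πd³), so d = (16T/(π τ_allow))^(1/3) = (16·678.0/(π·4.79×10^7))^(1/3) = 0.04162 m.

41.6 mm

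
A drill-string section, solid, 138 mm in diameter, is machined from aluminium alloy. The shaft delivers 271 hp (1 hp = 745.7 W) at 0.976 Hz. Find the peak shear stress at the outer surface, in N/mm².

63.9 N/mm²

ω = 2π·0.976 = 6.132 rad/s, so T = P/ω = 271×745.7 / 6.132 = 32950 N·m.
J = πd⁴/32 = π(0.138)⁴/32 = 3.561×10^-5 m⁴.
τ_max = T·r/J = 32950 × 0.0690 / 3.561×10^-5 = 6.386×10^7 Pa.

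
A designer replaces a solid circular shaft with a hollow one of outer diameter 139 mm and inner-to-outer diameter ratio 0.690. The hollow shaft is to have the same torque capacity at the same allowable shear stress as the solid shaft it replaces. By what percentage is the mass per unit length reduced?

37.8 %

Equal τ_max and T ⇒ the solid shaft needs d_s³ = d_o³(1−k⁴), so d_s = 139·(1−0.690⁴)^(1/3) = 127.6 mm.
Area ratio A_h/A_s = d_o²(1−k²)/d_s² = (1−k²)/(1−k⁴)^(2/3) = 0.6218.
Mass saving = 1 − 0.6218 = 37.8 %.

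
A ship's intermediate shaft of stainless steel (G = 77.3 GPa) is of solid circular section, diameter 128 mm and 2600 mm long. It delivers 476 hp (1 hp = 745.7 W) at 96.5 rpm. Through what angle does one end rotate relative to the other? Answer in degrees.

2.57°

ω = 2π·96.5/60 = 10.11 rad/s, so T = P/ω = 476×745.7 / 10.11 = 35120 N·m.
J = πd⁴/32 = π(0.128)⁴/32 = 2.635×10^-5 m⁴.
θ = T·L/(G·J) = 35120 × 2.60 / (77.3×10⁹ × 2.635×10^-5) = 0.04483 rad.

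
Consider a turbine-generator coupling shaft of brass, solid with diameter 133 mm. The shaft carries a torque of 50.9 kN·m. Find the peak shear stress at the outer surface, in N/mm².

J = πd⁴/32 = π(0.133)⁴/32 = 3.072×10^-5 m⁴.
τ_max = T·r/J = 50900 × 0.0665 / 3.072×10^-5 = 1.102×10^8 Pa.

110 N/mm²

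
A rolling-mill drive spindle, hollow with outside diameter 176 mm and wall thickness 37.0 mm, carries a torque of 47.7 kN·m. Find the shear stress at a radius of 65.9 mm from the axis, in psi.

5460 psi

J = π(d_o⁴ − d_i⁴)/32 = π(0.176⁴ − 0.102⁴)/32 = 8.357×10^-5 m⁴.
Shear stress varies linearly with radius: τ = T·r/J = 47700 × 0.0659 / 8.357×10^-5 = 3.761×10^7 Pa.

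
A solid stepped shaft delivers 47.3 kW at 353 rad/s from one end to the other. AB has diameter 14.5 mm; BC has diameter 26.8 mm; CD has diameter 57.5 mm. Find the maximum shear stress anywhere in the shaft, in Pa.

2.24e8 Pa

ω = 353 rad/s, so T = P/ω = 47.3×10³ / 353.0 = 134.0 N·m.
Under the same torque, τ_max = 16T/(πd³) is largest where d is smallest — segment AB (d = 14.5 mm).
τ_max = 16·134.0/(π·(0.0145)³) = 2.238×10^8 Pa.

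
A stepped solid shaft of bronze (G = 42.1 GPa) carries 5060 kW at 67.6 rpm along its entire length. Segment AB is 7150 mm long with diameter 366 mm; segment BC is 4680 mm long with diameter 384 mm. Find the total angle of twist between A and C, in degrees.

6.08°

ω = 2π·67.6/60 = 7.079 rad/s, so T = P/ω = 5060×10³ / 7.079 = 714800 N·m.
J_AB = π(0.366)⁴/32 = 1.76×10^-3 m⁴; J_BC = π(0.384)⁴/32 = 2.13×10^-3 m⁴.
θ = (T/G)·Σ L_i/J_i = (714800/42.1×10⁹)·(7.15/1.76×10^-3 + 4.68/2.13×10^-3) = 0.1061 rad.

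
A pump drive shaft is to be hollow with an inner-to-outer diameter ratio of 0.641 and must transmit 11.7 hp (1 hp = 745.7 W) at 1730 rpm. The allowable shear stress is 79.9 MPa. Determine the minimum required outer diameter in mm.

15.5 mm

ω = 2π·1730/60 = 181.2 rad/s, so T = P/ω = 11.7×745.7 / 181.2 = 48.16 N·m.
For a hollow shaft with d_i/d_o = 0.641: τ_max = 16T/(π d_o³ (1−k⁴)), so d_o = [16T/(π τ_allow (1−k⁴))]^(1/3) = [16·48.16/(π·7.99×10^7·0.8312)]^(1/3) = 0.01546 m.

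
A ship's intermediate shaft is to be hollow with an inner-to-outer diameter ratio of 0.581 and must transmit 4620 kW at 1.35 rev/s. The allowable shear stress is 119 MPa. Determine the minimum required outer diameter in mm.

297 mm

ω = 2π·1.35 = 8.482 rad/s, so T = P/ω = 4620×10³ / 8.482 = 544700 N·m.
For a hollow shaft with d_i/d_o = 0.581: τ_max = 16T/(π d_o³ (1−k⁴)), so d_o = [16T/(π τ_allow (1−k⁴))]^(1/3) = [16·544700/(π·1.19×10^8·0.8861)]^(1/3) = 0.2974 m.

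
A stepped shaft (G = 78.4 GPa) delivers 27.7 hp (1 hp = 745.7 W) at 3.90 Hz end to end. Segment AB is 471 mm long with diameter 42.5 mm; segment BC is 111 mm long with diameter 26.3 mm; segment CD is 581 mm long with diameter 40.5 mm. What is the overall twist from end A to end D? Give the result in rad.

ω = 2π·3.90 = 24.50 rad/s, so T = P/ω = 27.7×745.7 / 24.50 = 842.9 N·m.
J_AB = π(0.0425)⁴/32 = 3.20×10^-7 m⁴; J_BC = π(0.0263)⁴/32 = 4.70×10^-8 m⁴; J_CD = π(0.0405)⁴/32 = 2.64×10^-7 m⁴.
θ = (T/G)·Σ L_i/J_i = (842.9/78.4×10⁹)·(0.471/3.20×10^-7 + 0.111/4.70×10^-8 + 0.581/2.64×10^-7) = 0.06487 rad.

0.0649 rad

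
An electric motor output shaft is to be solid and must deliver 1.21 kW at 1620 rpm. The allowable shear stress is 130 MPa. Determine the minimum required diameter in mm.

6.54 mm

ω = 2π·1620/60 = 169.6 rad/s, so T = P/ω = 1.21×10³ / 169.6 = 7.132 N·m.
For a solid shaft τ_max = 16T/(πd³), so d = (16T/(π τ_allow))^(1/3) = (16·7.132/(π·1.30×10^8))^(1/3) = 0.006538 m.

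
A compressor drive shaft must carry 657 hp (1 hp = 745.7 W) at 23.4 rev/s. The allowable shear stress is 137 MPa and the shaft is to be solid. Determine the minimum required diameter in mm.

ω = 2π·23.4 = 147.0 rad/s, so T = P/ω = 657×745.7 / 147.0 = 3332 N·m.
For a solid shaft τ_max = 16T/(πd³), so d = (16T/(π τ_allow))^(1/3) = (16·3332/(π·1.37×10^8))^(1/3) = 0.04985 m.

49.8 mm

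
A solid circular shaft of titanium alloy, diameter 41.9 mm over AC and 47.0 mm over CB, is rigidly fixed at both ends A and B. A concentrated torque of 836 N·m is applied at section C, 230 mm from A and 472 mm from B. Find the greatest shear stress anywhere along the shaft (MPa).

Compatibility: T_A·a/J_AC = T_B·b/J_CB with T_A + T_B = T₀.
J_AC = 3.03×10^-7 m⁴, J_CB = 4.79×10^-7 m⁴, so T_A = T₀·(J_AC/a)/((J_AC/a)+(J_CB/b)) = 471.9 N·m, T_B = 364.1 N·m.
τ in each portion: τ_AC = 3.27×10^7 Pa, τ_CB = 1.79×10^7 Pa; maximum is in AC.
τ_max = T_AC·r/J = 471.9·0.0209/3.03×10^-7 = 3.267×10^7 Pa.

32.7 MPa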